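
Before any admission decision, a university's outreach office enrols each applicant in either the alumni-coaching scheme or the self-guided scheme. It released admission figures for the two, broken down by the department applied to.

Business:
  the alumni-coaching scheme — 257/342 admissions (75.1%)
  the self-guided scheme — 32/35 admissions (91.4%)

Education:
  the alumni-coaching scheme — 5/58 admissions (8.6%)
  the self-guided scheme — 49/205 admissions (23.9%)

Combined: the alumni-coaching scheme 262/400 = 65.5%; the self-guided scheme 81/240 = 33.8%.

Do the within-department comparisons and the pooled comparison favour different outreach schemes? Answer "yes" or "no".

yes

Within each department level (Business 75.1% vs 91.4%; Education 8.6% vs 23.9%), the self-guided scheme has the higher rate every time. Pooled: 65.5% vs 33.8% — the alumni-coaching scheme has the higher rate overall. The two comparisons disagree.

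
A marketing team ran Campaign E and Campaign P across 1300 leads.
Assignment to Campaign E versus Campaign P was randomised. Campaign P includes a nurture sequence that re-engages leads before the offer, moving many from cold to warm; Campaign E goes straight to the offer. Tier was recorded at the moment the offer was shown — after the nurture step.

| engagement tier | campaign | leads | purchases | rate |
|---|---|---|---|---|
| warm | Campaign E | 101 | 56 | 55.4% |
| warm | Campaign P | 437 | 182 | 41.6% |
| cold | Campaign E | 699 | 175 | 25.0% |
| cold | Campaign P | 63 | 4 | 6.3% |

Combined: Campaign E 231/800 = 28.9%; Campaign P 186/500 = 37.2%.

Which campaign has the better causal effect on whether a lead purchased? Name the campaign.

Campaign P

Engagement tier lies on the pathway campaign → engagement tier → outcome, so adjusting for it blocks the indirect effect. For the total causal effect of campaign, use the unadjusted pooled rates.
Pooled: Campaign E 28.9% vs Campaign P 37.2%; Campaign P is higher overall.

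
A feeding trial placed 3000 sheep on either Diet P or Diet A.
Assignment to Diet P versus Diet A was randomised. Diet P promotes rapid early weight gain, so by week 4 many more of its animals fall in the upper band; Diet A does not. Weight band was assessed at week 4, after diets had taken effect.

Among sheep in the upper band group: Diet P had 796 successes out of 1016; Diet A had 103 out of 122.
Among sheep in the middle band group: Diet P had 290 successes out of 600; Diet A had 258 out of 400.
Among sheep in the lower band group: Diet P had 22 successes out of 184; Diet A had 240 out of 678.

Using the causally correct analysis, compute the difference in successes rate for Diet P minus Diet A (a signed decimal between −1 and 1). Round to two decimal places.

+0.11

The stratified and pooled comparisons disagree (Diet A wins within each week-4 weight band; Diet P wins overall), so the answer turns on the causal role of week-4 weight band.
Week-4 weight band is downstream of the diet. One should not condition on a consequence of treatment, so the overall rates are the right comparison.
The causal difference is the pooled difference: 0.616 − 0.501 = +0.115.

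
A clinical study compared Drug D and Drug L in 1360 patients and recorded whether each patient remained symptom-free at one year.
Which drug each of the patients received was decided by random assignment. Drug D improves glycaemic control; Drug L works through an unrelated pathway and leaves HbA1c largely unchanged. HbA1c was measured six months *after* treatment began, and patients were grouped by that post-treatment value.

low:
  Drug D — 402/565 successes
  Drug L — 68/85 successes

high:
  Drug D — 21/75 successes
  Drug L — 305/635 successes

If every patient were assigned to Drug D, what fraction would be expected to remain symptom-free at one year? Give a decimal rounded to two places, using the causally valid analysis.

Within every HbA1c level Drug L has the higher rate, yet pooled Drug D does — Simpson's reversal.
Because the drug influences HbA1c, HbA1c is a post-treatment mediator, not a confounder. Stratifying on it would bias the estimate; the causal effect is the crude pooled difference.
So P(outcome | do(Drug D)) is just the pooled rate for Drug D: 423/640 = 0.661.

0.66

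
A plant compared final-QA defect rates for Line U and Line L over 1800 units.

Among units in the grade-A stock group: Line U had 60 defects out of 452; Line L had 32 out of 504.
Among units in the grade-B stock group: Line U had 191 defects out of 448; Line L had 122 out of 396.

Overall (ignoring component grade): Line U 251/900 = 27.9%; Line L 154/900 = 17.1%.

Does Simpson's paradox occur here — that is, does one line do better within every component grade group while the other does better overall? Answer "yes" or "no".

no

Within each component grade level (grade-A stock 13.3% vs 6.3%; grade-B stock 42.6% vs 30.8%), Line L has the lower rate every time. Pooled: 27.9% vs 17.1% — Line L has the lower rate overall. They agree.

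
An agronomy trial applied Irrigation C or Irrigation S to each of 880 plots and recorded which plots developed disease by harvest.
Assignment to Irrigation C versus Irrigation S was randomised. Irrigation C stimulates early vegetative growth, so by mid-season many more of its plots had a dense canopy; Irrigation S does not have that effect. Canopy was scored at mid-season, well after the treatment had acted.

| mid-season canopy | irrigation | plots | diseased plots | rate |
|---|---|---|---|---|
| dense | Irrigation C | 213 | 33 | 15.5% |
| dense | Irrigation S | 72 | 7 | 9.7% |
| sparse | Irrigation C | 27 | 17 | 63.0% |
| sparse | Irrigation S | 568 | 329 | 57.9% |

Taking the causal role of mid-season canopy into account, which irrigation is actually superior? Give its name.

Because the irrigation influences mid-season canopy, mid-season canopy is a post-treatment mediator, not a confounder. Stratifying on it would bias the estimate; the causal effect is the crude pooled difference.
Pooled: Irrigation C 20.8% vs Irrigation S 52.5%; Irrigation C is lower overall.

Irrigation C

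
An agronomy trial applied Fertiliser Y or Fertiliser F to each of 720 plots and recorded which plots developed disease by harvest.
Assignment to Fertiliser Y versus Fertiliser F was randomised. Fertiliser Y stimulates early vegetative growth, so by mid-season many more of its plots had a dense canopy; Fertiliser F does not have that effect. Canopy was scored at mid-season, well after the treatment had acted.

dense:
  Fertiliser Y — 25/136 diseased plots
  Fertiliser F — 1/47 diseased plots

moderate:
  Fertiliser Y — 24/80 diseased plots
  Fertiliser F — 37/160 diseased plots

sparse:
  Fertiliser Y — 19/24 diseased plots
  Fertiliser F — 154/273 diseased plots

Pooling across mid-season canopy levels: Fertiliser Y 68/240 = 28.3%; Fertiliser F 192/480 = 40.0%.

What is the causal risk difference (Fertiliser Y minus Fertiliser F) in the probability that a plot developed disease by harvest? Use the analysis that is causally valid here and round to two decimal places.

The mid-season canopy-specific comparison favours Fertiliser F throughout, but the pooled figures favour Fertiliser Y. The question is whether to condition on mid-season canopy.
Mid-season canopy here is a post-treatment variable shaped by the fertiliser; conditioning on it would introduce bias rather than remove it. The overall comparison is the causal one.
The causal difference is the pooled difference: 0.283 − 0.400 = -0.117.

-0.12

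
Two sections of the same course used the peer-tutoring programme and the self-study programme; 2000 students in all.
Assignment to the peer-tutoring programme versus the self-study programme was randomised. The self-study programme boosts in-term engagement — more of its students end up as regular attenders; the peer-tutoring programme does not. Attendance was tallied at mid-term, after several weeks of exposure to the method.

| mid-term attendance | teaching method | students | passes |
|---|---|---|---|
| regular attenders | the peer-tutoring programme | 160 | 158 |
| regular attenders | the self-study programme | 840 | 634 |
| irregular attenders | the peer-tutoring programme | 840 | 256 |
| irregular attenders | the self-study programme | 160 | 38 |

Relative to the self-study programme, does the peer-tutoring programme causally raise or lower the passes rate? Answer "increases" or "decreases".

Mid-term attendance lies on the pathway teaching method → mid-term attendance → outcome, so adjusting for it blocks the indirect effect. For the total causal effect of teaching method, use the unadjusted pooled rates.
Pooled: the peer-tutoring programme 41.4% vs the self-study programme 67.2%; the self-study programme is higher overall.

decreases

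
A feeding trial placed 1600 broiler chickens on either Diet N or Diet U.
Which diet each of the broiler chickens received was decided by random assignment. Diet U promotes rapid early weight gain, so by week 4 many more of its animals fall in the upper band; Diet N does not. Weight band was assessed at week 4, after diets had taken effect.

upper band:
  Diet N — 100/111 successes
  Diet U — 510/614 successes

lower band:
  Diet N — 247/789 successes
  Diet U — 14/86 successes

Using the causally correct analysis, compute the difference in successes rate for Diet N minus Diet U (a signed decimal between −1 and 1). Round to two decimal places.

Diet N is higher inside every week-4 weight band stratum but Diet U is higher in aggregate. Whether to stratify depends on how week-4 weight band relates to the diet.
Week-4 weight band here is a post-treatment variable shaped by the diet; conditioning on it would introduce bias rather than remove it. The overall comparison is the causal one.
The causal difference is the pooled difference: 0.386 − 0.749 = -0.363.

-0.36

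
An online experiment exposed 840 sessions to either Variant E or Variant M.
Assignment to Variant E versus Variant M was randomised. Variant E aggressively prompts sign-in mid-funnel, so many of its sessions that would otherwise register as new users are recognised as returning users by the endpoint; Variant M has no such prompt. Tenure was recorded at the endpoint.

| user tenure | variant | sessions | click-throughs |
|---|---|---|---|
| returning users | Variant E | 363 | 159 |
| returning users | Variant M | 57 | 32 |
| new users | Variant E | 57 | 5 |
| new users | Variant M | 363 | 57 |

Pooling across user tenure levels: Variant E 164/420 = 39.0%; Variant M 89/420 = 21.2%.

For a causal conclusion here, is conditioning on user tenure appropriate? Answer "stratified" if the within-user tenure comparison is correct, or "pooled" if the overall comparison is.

pooled

Stratifying would compare variants among sessions the variants themselves sorted into user tenure groups — a form of selection on an intermediate. The unconditioned pooled rates give the total causal effect.
Pooled: Variant E 39.0% vs Variant M 21.2%; Variant E is higher overall.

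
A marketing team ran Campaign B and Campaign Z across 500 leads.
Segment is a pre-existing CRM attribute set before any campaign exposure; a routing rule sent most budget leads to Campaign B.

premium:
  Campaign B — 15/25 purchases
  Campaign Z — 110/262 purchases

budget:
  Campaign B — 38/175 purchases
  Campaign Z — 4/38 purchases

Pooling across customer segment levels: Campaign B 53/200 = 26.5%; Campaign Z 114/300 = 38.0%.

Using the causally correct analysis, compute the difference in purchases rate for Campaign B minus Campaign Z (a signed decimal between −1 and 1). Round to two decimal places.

+0.15

The imbalance in customer segment arose from how leads were allocated, not from anything the campaign did; and customer segment independently affects the outcome. The pooled gap is confounded — condition on customer segment.
Adjusting over the population distribution of customer segment: 0.574·(0.600−0.420) + 0.426·(0.217−0.105) = +0.151.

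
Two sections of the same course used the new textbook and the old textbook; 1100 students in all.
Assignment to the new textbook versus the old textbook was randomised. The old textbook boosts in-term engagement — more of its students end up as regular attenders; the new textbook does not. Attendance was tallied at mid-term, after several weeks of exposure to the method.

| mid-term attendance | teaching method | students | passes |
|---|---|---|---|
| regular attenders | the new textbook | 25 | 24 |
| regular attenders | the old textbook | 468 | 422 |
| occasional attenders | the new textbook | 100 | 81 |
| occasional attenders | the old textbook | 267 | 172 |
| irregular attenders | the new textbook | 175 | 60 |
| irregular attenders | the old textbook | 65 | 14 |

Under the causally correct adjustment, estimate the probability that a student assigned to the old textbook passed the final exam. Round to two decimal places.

0.76

The mid-term attendance-specific comparison favours the new textbook throughout, but the pooled figures favour the old textbook. The question is whether to condition on mid-term attendance.
The distribution of mid-term attendance is itself part of what the teaching method does — it is an intermediate outcome. Holding it fixed would remove that part of the effect; the total effect is the pooled difference.
So P(outcome | do(the old textbook)) is just the pooled rate for the old textbook: 608/800 = 0.760.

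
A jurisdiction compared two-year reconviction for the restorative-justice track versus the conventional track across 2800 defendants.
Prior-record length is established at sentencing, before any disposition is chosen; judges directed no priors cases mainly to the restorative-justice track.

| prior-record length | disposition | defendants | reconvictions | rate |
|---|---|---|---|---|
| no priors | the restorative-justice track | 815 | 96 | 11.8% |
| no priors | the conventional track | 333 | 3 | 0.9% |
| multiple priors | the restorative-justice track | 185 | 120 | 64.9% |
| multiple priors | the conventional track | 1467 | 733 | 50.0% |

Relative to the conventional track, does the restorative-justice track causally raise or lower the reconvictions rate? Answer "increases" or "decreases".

Within every prior-record length level the conventional track has the lower rate, yet pooled the restorative-justice track does — Simpson's reversal.
Nothing the disposition does changes prior-record length; the imbalance is an allocation artefact. With prior-record length also predicting the outcome, the pooled figure is confounded, and the within-stratum comparison is the causal one.
Within each level — no priors: 11.8% vs 0.9%; multiple priors: 64.9% vs 50.0% — the conventional track is lower every time.

increases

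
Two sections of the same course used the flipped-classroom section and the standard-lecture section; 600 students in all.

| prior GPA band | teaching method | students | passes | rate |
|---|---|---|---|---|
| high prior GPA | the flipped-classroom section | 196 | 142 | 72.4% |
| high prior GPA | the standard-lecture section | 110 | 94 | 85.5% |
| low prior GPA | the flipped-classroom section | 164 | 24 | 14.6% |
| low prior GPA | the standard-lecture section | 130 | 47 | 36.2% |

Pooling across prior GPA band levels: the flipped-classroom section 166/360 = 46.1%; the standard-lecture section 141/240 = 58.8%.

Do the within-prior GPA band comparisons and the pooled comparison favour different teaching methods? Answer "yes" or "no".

Within each prior GPA band level (high prior GPA 72.4% vs 85.5%; low prior GPA 14.6% vs 36.2%), the standard-lecture section has the higher rate every time. Pooled: 46.1% vs 58.8% — the standard-lecture section has the higher rate overall. They agree.

no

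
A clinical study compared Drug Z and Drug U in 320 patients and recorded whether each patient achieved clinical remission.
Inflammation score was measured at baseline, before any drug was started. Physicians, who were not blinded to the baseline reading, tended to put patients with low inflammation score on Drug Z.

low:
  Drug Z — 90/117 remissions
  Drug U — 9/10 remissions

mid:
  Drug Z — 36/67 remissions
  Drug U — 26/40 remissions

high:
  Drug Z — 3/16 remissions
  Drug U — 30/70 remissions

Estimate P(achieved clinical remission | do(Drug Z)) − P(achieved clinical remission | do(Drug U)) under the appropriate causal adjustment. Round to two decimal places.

Within every inflammation score level Drug U has the higher rate, yet pooled Drug Z does — Simpson's reversal.
Here inflammation score is a common cause — it drives both which drug a case falls under and the outcome. The crude comparison mixes populations; the stratum-specific rates are the causally relevant ones.
Adjusting over the population distribution of inflammation score: 0.397·(0.769−0.900) + 0.334·(0.537−0.650) + 0.269·(0.188−0.429) = -0.154.

-0.15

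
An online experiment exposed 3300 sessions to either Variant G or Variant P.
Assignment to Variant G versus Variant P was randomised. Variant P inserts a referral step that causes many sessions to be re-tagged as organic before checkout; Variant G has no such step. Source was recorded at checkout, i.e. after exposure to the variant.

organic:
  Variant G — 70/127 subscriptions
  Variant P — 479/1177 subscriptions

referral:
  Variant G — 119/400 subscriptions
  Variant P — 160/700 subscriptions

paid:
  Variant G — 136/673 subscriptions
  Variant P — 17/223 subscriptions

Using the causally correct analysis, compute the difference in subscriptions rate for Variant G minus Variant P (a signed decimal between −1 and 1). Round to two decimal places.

-0.04

Traffic source is downstream of the variant. One should not condition on a consequence of treatment, so the overall rates are the right comparison.
The causal difference is the pooled difference: 0.271 − 0.312 = -0.042.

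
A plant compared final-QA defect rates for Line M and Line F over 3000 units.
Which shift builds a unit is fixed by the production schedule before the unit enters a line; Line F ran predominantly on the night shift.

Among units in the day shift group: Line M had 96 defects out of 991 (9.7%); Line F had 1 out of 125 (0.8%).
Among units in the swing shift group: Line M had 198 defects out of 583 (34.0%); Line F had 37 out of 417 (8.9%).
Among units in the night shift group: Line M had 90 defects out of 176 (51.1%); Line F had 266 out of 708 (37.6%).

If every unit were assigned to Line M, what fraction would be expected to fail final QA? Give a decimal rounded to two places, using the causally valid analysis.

0.30

The stratified and pooled comparisons disagree (Line F wins within each shift; Line M wins overall), so the answer turns on the causal role of shift.
Nothing the line does changes shift; the imbalance is an allocation artefact. With shift also predicting the outcome, the pooled figure is confounded, and the within-stratum comparison is the causal one.
Standardising Line M to the population shift mix: 0.372·96/991 + 0.333·198/583 + 0.295·90/176 = 0.300.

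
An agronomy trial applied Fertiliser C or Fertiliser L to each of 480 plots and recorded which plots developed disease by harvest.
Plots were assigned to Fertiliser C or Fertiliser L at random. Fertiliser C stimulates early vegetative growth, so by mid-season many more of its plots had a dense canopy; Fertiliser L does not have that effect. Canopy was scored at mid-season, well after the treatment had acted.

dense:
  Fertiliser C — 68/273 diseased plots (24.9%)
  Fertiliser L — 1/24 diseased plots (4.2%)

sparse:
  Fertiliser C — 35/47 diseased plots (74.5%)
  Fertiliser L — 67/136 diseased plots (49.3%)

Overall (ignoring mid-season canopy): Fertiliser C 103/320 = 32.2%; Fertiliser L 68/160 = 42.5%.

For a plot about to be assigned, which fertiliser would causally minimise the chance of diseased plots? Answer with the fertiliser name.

Mid-season canopy is recorded after the fertiliser and is itself shifted by it — it sits on the causal path from fertiliser to outcome. Conditioning on a mediator would strip out part of the effect we want; the pooled comparison gives the total causal effect.
Pooled: Fertiliser C 32.2% vs Fertiliser L 42.5%; Fertiliser C is lower overall.

Fertiliser C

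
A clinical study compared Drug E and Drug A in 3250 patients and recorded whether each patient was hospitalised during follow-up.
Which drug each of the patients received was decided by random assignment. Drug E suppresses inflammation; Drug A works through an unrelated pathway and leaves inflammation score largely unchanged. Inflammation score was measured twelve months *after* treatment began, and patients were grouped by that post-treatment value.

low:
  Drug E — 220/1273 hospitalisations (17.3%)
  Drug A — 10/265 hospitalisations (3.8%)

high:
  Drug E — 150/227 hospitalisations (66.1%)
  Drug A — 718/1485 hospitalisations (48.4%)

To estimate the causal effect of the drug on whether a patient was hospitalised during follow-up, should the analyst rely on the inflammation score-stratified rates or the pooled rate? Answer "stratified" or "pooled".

The inflammation score-specific comparison favours Drug A throughout, but the pooled figures favour Drug E. The question is whether to condition on inflammation score.
Inflammation score lies on the pathway drug → inflammation score → outcome, so adjusting for it blocks the indirect effect. For the total causal effect of drug, use the unadjusted pooled rates.
Pooled: Drug E 24.7% vs Drug A 41.6%; Drug E is lower overall.

pooled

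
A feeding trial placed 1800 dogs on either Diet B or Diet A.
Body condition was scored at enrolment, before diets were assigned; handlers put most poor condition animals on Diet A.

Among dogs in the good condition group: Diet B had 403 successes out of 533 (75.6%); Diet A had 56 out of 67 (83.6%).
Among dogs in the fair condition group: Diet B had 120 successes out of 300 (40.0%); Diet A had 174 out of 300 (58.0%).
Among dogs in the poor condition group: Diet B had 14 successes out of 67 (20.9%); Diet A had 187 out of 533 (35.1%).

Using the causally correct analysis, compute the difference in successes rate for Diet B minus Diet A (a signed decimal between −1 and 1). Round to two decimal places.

-0.13

Here starting body condition is a common cause — it drives both which diet a case falls under and the outcome. The crude comparison mixes populations; the stratum-specific rates are the causally relevant ones.
Adjusting over the population distribution of starting body condition: 0.333·(0.756−0.836) + 0.333·(0.400−0.580) + 0.333·(0.209−0.351) = -0.134.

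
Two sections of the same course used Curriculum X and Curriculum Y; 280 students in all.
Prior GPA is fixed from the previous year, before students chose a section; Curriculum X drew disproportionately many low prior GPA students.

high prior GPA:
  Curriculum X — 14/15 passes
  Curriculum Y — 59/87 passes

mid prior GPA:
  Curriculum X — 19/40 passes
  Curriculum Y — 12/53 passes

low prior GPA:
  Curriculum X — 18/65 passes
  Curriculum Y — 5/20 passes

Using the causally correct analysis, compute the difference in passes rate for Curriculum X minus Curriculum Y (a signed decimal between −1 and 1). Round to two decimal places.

Since prior GPA band is a pre-existing factor (not a product of the teaching method) and it affects the outcome on its own, it is a confounder. The stratified rates, not the pooled rate, identify the causal effect.
Adjusting over the population distribution of prior GPA band: 0.364·(0.933−0.678) + 0.332·(0.475−0.226) + 0.304·(0.277−0.250) = +0.184.

+0.18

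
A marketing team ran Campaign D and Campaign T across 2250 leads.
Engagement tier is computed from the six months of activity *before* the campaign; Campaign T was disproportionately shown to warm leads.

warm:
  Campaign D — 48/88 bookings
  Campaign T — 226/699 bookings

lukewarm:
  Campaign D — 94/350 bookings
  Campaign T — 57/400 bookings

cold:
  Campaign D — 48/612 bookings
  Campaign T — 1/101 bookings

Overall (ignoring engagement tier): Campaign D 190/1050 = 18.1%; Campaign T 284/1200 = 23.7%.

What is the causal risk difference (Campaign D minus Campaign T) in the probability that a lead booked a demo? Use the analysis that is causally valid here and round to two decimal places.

The engagement tier-specific comparison favours Campaign D throughout, but the pooled figures favour Campaign T. The question is whether to condition on engagement tier.
Here engagement tier is a common cause — it drives both which campaign a case falls under and the outcome. The crude comparison mixes populations; the stratum-specific rates are the causally relevant ones.
Adjusting over the population distribution of engagement tier: 0.350·(0.545−0.323) + 0.333·(0.269−0.142) + 0.317·(0.078−0.010) = +0.141.

+0.14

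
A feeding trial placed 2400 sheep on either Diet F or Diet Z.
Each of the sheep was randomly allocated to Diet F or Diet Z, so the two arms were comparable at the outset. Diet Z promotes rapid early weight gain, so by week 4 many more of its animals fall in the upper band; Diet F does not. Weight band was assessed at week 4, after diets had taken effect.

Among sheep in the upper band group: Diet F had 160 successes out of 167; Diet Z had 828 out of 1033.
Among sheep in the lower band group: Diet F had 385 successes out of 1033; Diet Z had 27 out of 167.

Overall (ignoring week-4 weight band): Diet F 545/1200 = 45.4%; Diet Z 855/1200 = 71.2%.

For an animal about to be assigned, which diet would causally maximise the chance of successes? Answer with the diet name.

Diet Z

Because the diet influences week-4 weight band, week-4 weight band is a post-treatment mediator, not a confounder. Stratifying on it would bias the estimate; the causal effect is the crude pooled difference.
Pooled: Diet F 45.4% vs Diet Z 71.2%; Diet Z is higher overall.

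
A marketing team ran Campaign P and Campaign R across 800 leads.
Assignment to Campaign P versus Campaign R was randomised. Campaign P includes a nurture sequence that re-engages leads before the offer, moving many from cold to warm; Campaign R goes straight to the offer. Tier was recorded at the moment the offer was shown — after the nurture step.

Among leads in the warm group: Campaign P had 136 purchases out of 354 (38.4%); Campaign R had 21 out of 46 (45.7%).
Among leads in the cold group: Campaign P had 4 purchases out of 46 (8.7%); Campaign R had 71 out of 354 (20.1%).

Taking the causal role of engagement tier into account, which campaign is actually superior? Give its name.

Campaign P

The engagement tier-specific comparison favours Campaign R throughout, but the pooled figures favour Campaign P. The question is whether to condition on engagement tier.
The distribution of engagement tier is itself part of what the campaign does — it is an intermediate outcome. Holding it fixed would remove that part of the effect; the total effect is the pooled difference.
Pooled: Campaign P 35.0% vs Campaign R 23.0%; Campaign P is higher overall.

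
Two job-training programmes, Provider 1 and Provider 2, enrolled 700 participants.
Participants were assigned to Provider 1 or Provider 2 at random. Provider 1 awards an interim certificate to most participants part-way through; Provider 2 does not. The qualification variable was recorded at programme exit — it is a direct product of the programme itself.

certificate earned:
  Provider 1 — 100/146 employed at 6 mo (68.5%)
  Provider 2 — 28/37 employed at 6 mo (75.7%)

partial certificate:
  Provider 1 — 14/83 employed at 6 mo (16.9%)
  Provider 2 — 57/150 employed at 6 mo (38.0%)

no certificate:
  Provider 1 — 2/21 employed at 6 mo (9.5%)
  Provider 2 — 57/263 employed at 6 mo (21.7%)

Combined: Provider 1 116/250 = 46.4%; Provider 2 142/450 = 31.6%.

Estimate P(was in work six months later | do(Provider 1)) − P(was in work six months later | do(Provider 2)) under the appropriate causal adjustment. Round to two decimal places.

Qualification attained during the programme is downstream of the programme. One should not condition on a consequence of treatment, so the overall rates are the right comparison.
The causal difference is the pooled difference: 0.464 − 0.316 = +0.148.

+0.15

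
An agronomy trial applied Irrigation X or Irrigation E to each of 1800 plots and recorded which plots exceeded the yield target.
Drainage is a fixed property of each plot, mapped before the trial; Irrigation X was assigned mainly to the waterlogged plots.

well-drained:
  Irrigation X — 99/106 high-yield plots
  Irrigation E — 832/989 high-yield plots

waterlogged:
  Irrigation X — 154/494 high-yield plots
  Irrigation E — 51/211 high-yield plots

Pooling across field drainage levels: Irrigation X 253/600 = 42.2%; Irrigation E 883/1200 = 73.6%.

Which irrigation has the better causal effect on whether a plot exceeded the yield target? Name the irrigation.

Field drainage satisfies the back-door criterion: it is not a descendant of the irrigation, and it blocks the spurious path from irrigation to outcome. Adjusting for it (i.e., using the within-field drainage rates) gives the causal effect.
Within each level — well-drained: 93.4% vs 84.1%; waterlogged: 31.2% vs 24.2% — Irrigation X is higher every time.

Irrigation X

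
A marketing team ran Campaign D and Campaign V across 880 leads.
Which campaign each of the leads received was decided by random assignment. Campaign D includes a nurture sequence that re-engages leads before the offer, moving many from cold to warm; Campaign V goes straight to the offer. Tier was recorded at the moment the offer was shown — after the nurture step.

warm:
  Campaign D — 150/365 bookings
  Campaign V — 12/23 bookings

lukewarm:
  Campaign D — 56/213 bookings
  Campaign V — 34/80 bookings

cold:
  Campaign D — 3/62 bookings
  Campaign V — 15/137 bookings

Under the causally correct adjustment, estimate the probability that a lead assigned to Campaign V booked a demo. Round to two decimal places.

The distribution of engagement tier is itself part of what the campaign does — it is an intermediate outcome. Holding it fixed would remove that part of the effect; the total effect is the pooled difference.
So P(outcome | do(Campaign V)) is just the pooled rate for Campaign V: 61/240 = 0.254.

0.25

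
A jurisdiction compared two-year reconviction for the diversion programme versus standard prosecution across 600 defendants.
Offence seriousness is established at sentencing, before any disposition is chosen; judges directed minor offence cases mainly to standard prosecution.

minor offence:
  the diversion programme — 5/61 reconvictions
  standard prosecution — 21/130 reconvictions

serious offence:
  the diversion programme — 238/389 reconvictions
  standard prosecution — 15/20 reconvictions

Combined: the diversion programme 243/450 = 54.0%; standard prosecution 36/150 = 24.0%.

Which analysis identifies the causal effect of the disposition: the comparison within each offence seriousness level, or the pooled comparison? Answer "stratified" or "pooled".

stratified

Offence seriousness is set before the disposition has any effect — it is not caused by the disposition — and it independently drives the outcome. That makes it a confounder, so the causal comparison is within offence seriousness levels.
Within each level — minor offence: 8.2% vs 16.2%; serious offence: 61.2% vs 75.0% — the diversion programme is lower every time.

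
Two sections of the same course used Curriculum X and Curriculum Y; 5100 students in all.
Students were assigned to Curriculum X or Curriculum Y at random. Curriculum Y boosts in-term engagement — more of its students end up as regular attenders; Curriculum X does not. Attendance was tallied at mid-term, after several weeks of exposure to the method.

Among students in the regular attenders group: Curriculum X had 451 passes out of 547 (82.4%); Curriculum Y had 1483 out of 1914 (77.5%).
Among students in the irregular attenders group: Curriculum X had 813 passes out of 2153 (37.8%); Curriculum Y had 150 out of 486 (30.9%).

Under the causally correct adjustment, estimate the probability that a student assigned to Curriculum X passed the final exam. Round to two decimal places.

0.47

Because the teaching method influences mid-term attendance, mid-term attendance is a post-treatment mediator, not a confounder. Stratifying on it would bias the estimate; the causal effect is the crude pooled difference.
So P(outcome | do(Curriculum X)) is just the pooled rate for Curriculum X: 1264/2700 = 0.468.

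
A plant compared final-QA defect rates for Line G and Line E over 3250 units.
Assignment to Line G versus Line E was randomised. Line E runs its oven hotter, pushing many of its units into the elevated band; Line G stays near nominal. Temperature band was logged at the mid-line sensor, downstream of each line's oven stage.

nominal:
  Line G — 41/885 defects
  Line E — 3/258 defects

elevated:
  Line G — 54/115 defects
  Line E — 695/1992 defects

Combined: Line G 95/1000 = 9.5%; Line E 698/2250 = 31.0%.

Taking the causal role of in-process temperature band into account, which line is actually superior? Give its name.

In-process temperature band is downstream of the line. One should not condition on a consequence of treatment, so the overall rates are the right comparison.
Pooled: Line G 9.5% vs Line E 31.0%; Line G is lower overall.

Line G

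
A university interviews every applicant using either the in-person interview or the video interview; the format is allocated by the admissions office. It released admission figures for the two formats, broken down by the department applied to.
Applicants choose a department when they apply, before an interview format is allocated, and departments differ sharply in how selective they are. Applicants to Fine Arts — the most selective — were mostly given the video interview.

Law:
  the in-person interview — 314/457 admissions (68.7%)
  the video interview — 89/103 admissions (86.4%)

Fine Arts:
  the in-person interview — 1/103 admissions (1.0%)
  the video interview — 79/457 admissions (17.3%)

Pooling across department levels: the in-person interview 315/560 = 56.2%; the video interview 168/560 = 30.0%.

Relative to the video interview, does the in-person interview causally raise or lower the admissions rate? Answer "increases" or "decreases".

decreases

Within every department level the video interview has the higher rate, yet pooled the in-person interview does — Simpson's reversal.
Department is set before the interview format has any effect — it is not caused by the interview format — and it independently drives the outcome. That makes it a confounder, so the causal comparison is within department levels.
Within each level — Law: 68.7% vs 86.4%; Fine Arts: 1.0% vs 17.3% — the video interview is higher every time.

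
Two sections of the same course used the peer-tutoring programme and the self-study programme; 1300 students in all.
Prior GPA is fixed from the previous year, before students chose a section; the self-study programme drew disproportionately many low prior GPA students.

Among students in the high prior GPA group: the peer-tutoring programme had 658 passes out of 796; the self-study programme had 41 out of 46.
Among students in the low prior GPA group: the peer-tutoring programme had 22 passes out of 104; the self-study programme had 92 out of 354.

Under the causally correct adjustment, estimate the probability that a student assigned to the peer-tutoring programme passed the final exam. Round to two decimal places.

The prior GPA band-specific comparison favours the self-study programme throughout, but the pooled figures favour the peer-tutoring programme. The question is whether to condition on prior GPA band.
Prior GPA band differs across teaching methods for reasons unrelated to any effect of the teaching method itself, and it separately predicts the outcome — a classic confounder. We must compare within prior GPA band levels.
Standardising the peer-tutoring programme to the population prior GPA band mix: 0.648·658/796 + 0.352·22/104 = 0.610.

0.61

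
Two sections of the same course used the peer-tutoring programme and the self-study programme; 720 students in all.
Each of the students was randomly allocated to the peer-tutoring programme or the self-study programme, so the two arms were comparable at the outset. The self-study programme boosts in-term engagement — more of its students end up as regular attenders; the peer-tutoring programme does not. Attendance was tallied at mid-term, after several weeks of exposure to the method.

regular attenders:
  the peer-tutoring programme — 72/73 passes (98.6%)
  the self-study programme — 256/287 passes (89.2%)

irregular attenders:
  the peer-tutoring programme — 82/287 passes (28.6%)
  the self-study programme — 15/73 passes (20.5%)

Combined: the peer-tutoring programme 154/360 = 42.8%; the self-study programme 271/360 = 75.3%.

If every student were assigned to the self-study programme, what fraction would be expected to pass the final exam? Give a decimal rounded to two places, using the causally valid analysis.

0.75

Stratifying would compare teaching methods among students the teaching methods themselves sorted into mid-term attendance groups — a form of selection on an intermediate. The unconditioned pooled rates give the total causal effect.
So P(outcome | do(the self-study programme)) is just the pooled rate for the self-study programme: 271/360 = 0.753.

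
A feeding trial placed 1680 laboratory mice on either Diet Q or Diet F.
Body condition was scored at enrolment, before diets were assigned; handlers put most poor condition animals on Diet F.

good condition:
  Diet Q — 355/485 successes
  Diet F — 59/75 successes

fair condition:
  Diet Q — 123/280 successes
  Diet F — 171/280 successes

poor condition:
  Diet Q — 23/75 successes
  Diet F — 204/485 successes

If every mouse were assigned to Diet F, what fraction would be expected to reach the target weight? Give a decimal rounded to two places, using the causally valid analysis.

0.61

Within every starting body condition level Diet F has the higher rate, yet pooled Diet Q does — Simpson's reversal.
Here starting body condition is a common cause — it drives both which diet a case falls under and the outcome. The crude comparison mixes populations; the stratum-specific rates are the causally relevant ones.
Standardising Diet F to the population starting body condition mix: 0.333·59/75 + 0.333·171/280 + 0.333·204/485 = 0.606.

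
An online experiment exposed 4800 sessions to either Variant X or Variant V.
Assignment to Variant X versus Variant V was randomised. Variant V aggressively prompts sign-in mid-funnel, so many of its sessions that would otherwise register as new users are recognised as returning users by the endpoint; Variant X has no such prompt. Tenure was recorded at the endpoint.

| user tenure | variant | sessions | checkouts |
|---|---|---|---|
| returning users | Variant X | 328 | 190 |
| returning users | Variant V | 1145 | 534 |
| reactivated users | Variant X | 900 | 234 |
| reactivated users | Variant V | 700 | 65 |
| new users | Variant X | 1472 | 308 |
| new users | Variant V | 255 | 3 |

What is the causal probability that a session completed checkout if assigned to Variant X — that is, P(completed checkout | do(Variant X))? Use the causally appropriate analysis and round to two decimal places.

0.27

Variant X is higher inside every user tenure stratum but Variant V is higher in aggregate. Whether to stratify depends on how user tenure relates to the variant.
Because the variant influences user tenure, user tenure is a post-treatment mediator, not a confounder. Stratifying on it would bias the estimate; the causal effect is the crude pooled difference.
So P(outcome | do(Variant X)) is just the pooled rate for Variant X: 732/2700 = 0.271.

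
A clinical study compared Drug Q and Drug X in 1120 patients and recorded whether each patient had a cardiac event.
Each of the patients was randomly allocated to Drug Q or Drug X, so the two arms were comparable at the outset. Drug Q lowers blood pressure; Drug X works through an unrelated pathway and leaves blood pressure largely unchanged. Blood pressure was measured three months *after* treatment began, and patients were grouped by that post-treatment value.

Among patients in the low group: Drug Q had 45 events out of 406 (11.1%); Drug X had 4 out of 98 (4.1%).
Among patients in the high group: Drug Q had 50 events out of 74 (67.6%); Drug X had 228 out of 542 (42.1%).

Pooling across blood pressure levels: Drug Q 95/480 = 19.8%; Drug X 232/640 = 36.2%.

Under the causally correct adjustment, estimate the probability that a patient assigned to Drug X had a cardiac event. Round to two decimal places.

0.36

Within every blood pressure level Drug X has the lower rate, yet pooled Drug Q does — Simpson's reversal.
Blood pressure lies on the pathway drug → blood pressure → outcome, so adjusting for it blocks the indirect effect. For the total causal effect of drug, use the unadjusted pooled rates.
So P(outcome | do(Drug X)) is just the pooled rate for Drug X: 232/640 = 0.362.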